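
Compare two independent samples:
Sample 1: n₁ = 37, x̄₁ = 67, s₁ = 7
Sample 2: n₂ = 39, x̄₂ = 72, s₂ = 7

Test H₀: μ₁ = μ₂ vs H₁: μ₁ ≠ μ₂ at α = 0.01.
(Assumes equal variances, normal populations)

Answer: t = -3.1124, reject H₀

Derivation:
Pooled variance: s²_p = [36×7² + 38×7²]/(74) = 49.0000
s_p = 7.0000
SE = s_p×√(1/n₁ + 1/n₂) = 7.0000×√(1/37 + 1/39) = 1.6065
t = (x̄₁ - x̄₂)/SE = (67 - 72)/1.6065 = -3.1124
df = 74, t-critical = ±2.644
Decision: reject H₀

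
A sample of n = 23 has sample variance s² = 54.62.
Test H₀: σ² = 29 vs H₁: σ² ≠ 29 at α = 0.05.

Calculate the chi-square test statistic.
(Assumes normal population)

Answer: χ² = 41.4359, reject H₀

Derivation:
df = n - 1 = 22
χ² = (n-1)s²/σ₀² = 22×54.62/29 = 41.4359
Critical values: χ²_{0.975,22} = 10.982, χ²_{0.025,22} = 36.781
Rejection region: χ² < 10.982 or χ² > 36.781
Decision: reject H₀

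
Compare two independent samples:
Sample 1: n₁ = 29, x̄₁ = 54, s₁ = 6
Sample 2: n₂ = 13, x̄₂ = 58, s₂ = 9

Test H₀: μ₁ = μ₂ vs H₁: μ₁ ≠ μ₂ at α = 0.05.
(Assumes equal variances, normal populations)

Answer: t = -1.7034, fail to reject H₀

Derivation:
Pooled variance: s²_p = [28×6² + 12×9²]/(40) = 49.5000
s_p = 7.0356
SE = s_p×√(1/n₁ + 1/n₂) = 7.0356×√(1/29 + 1/13) = 2.3483
t = (x̄₁ - x̄₂)/SE = (54 - 58)/2.3483 = -1.7034
df = 40, t-critical = ±2.021
Decision: fail to reject H₀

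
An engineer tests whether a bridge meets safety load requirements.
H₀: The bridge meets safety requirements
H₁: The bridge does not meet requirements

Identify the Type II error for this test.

Type I error (α): Rejecting H₀ when H₀ is true
Type II error (β): Failing to reject H₀ when H₁ is true

Answer: Declaring an unsafe bridge to be safe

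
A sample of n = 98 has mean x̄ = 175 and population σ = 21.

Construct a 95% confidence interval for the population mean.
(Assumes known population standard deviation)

Answer: (170.8423, 179.1577)

Derivation:
Confidence level: 95%, α = 0.05
z_0.025 = 1.960
SE = σ/√n = 21/√98 = 2.1213
Margin of error = 1.960 × 2.1213 = 4.1577
CI: x̄ ± margin = 175 ± 4.1577
CI: (170.8423, 179.1577)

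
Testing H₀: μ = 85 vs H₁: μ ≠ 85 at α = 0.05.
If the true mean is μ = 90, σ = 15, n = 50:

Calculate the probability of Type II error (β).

Answer: β ≈ 0.3456

Derivation:
SE = σ/√n = 15/√50 = 2.1213
Critical values: μ₀ ± z_0.025×SE = 85 ± 1.960×2.1213
Acceptance region: (80.8423, 89.1577)
Under H₁ (μ = 90): z_high = (89.1577 - 90)/2.1213 = -0.3971, z_low = (80.8423 - 90)/2.1213 = -4.3170
β = P(not reject | H₁) = Φ(-0.3971) - Φ(-4.3170) ≈ 0.3456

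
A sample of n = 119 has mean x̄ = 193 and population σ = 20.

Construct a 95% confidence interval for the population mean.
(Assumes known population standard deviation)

Confidence level: 95%, α = 0.05
z_0.025 = 1.960
SE = σ/√n = 20/√119 = 1.8334
Margin of error = 1.960 × 1.8334 = 3.5935
CI: x̄ ± margin = 193 ± 3.5935
CI: (189.4065, 196.5935)

Answer: (189.4065, 196.5935)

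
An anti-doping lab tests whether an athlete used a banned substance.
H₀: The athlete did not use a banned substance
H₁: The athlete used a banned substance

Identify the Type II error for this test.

Answer: Failing to detect doping in an athlete who used a banned substance

Derivation:
Type I error (α): Rejecting H₀ when H₀ is true
Type II error (β): Failing to reject H₀ when H₁ is true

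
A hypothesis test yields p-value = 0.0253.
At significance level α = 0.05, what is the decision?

Answer: reject H₀

Derivation:
Compare p-value to α:
0.0253 < 0.05
Decision: reject H₀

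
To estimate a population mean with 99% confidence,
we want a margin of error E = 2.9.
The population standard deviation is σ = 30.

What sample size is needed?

z_0.005 = 2.576
n = (z×σ/E)² = (2.576×30/2.9)²
n = 710.1306
Round up: n = 711

Answer: n = 711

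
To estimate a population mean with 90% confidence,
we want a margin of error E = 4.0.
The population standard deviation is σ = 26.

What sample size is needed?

z_0.05 = 1.645
n = (z×σ/E)² = (1.645×26/4.0)²
n = 114.3296
Round up: n = 115

Answer: n = 115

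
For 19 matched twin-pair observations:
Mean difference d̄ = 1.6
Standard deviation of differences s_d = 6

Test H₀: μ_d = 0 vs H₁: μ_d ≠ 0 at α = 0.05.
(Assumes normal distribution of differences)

df = n - 1 = 18
SE = s_d/√n = 6/√19 = 1.3765
t = d̄/SE = 1.6/1.3765 = 1.1624
Critical value: t_{0.025,18} = ±2.101
p-value ≈ 0.2603
Decision: fail to reject H₀

Answer: t = 1.1624, fail to reject H₀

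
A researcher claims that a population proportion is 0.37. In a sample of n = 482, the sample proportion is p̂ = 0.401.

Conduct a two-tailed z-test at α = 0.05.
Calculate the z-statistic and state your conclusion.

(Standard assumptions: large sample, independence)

H₀: p = 0.37, H₁: p ≠ 0.37
Standard error: SE = √(p₀(1-p₀)/n) = √(0.37×0.63/482) = 0.021991
z-statistic: z = (p̂ - p₀)/SE = (0.401 - 0.37)/0.021991 = 1.4097
Critical value: z_0.025 = ±1.960
p-value = 0.1586
Decision: fail to reject H₀ at α = 0.05

Answer: z = 1.4097, fail to reject H₀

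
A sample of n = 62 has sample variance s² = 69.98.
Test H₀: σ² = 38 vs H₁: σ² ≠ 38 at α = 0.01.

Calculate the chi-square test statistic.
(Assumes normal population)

df = n - 1 = 61
χ² = (n-1)s²/σ₀² = 61×69.98/38 = 112.3363
Critical values: χ²_{0.995,61} = 36.301, χ²_{0.005,61} = 93.186
Rejection region: χ² < 36.301 or χ² > 93.186
Decision: reject H₀

Answer: χ² = 112.3363, reject H₀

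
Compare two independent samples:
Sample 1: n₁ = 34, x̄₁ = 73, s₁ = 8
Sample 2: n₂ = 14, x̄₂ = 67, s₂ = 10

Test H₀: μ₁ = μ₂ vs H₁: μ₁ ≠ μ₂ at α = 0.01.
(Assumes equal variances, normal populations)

Answer: t = 2.1939, fail to reject H₀

Derivation:
Pooled variance: s²_p = [33×8² + 13×10²]/(46) = 74.1739
s_p = 8.6124
SE = s_p×√(1/n₁ + 1/n₂) = 8.6124×√(1/34 + 1/14) = 2.7349
t = (x̄₁ - x̄₂)/SE = (73 - 67)/2.7349 = 2.1939
df = 46, t-critical = ±2.687
Decision: fail to reject H₀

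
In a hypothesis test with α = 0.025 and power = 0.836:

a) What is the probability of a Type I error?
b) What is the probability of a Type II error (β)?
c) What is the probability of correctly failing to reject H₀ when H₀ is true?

Answer: a) 0.025, b) 0.164, c) 0.975

Derivation:
a) Type I error probability = α = 0.025
b) Power = P(reject H₀ | H₁ true) = 1 - β = 0.836, so Type II error probability = β = 1 - Power = 0.164
c) P(fail to reject H₀ | H₀ true) = 1 - α = 0.975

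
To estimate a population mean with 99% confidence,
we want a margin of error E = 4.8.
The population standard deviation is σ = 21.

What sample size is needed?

z_0.005 = 2.576
n = (z×σ/E)² = (2.576×21/4.8)²
n = 127.0129
Round up: n = 128

Answer: n = 128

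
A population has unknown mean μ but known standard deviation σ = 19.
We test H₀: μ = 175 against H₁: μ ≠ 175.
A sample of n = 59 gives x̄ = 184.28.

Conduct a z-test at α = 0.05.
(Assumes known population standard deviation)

Standard error: SE = σ/√n = 19/√59 = 2.4736
z-statistic: z = (x̄ - μ₀)/SE = (184.28 - 175)/2.4736 = 3.7516
Critical value: ±1.960
p-value = 0.0002
Decision: reject H₀

Answer: z = 3.7516, reject H₀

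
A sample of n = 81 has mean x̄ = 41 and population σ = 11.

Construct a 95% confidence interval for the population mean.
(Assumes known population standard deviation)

Confidence level: 95%, α = 0.05
z_0.025 = 1.960
SE = σ/√n = 11/√81 = 1.2222
Margin of error = 1.960 × 1.2222 = 2.3955
CI: x̄ ± margin = 41 ± 2.3955
CI: (38.6045, 43.3955)

Answer: (38.6045, 43.3955)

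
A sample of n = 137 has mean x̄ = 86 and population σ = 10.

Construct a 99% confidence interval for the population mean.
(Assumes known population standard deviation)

Confidence level: 99%, α = 0.01
z_0.005 = 2.576
SE = σ/√n = 10/√137 = 0.8544
Margin of error = 2.576 × 0.8544 = 2.2009
CI: x̄ ± margin = 86 ± 2.2009
CI: (83.7991, 88.2009)

Answer: (83.7991, 88.2009)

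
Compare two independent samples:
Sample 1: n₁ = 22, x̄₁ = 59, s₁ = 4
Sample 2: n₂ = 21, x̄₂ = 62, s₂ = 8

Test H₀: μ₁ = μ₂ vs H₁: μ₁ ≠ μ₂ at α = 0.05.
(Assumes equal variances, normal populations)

Pooled variance: s²_p = [21×4² + 20×8²]/(41) = 39.4146
s_p = 6.2781
SE = s_p×√(1/n₁ + 1/n₂) = 6.2781×√(1/22 + 1/21) = 1.9153
t = (x̄₁ - x̄₂)/SE = (59 - 62)/1.9153 = -1.5663
df = 41, t-critical = ±2.020
Decision: fail to reject H₀

Answer: t = -1.5663, fail to reject H₀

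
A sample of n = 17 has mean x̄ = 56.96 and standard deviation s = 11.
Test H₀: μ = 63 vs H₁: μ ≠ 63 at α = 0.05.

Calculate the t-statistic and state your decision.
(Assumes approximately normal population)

df = n - 1 = 16
SE = s/√n = 11/√17 = 2.6679
t = (x̄ - μ₀)/SE = (56.96 - 63)/2.6679 = -2.2640
Critical value: t_{0.025,16} = ±2.120
p-value ≈ 0.0378
Decision: reject H₀

Answer: t = -2.2640, reject H₀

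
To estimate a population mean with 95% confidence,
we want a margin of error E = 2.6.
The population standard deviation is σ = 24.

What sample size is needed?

Answer: n = 328

Derivation:
z_0.025 = 1.960
n = (z×σ/E)² = (1.960×24/2.6)²
n = 327.3316
Round up: n = 328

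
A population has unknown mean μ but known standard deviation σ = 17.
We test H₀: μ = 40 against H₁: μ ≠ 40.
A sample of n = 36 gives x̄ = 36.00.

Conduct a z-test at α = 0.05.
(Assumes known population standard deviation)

Standard error: SE = σ/√n = 17/√36 = 2.8333
z-statistic: z = (x̄ - μ₀)/SE = (36.00 - 40)/2.8333 = -1.4118
Critical value: ±1.960
p-value = 0.1580
Decision: fail to reject H₀

Answer: z = -1.4118, fail to reject H₀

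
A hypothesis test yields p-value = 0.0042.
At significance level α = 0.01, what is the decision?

Compare p-value to α:
0.0042 < 0.01
Decision: reject H₀

Answer: reject H₀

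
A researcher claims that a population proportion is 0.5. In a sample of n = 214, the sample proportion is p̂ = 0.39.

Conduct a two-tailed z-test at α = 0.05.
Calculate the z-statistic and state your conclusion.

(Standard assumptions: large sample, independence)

Answer: z = -3.2184, reject H₀

Derivation:
H₀: p = 0.5, H₁: p ≠ 0.5
Standard error: SE = √(p₀(1-p₀)/n) = √(0.5×0.5/214) = 0.034179
z-statistic: z = (p̂ - p₀)/SE = (0.39 - 0.5)/0.034179 = -3.2184
Critical value: z_0.025 = ±1.960
p-value = 0.0013
Decision: reject H₀ at α = 0.05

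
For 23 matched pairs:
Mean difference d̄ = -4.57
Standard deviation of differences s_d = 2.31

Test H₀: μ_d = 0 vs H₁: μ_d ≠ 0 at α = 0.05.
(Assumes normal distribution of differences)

Answer: t = -9.4872, reject H₀

Derivation:
df = n - 1 = 22
SE = s_d/√n = 2.31/√23 = 0.4817
t = d̄/SE = -4.57/0.4817 = -9.4872
Critical value: t_{0.025,22} = ±2.074
p-value < 0.0001
Decision: reject H₀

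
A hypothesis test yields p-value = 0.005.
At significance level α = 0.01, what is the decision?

Answer: reject H₀

Derivation:
Compare p-value to α:
0.005 < 0.01
Decision: reject H₀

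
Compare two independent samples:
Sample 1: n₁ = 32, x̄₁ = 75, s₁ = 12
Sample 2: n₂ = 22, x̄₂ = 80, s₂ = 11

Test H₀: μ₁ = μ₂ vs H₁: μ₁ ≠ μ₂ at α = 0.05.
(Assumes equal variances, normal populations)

Pooled variance: s²_p = [31×12² + 21×11²]/(52) = 134.7115
s_p = 11.6065
SE = s_p×√(1/n₁ + 1/n₂) = 11.6065×√(1/32 + 1/22) = 3.2145
t = (x̄₁ - x̄₂)/SE = (75 - 80)/3.2145 = -1.5555
df = 52, t-critical = ±2.007
Decision: fail to reject H₀

Answer: t = -1.5555, fail to reject H₀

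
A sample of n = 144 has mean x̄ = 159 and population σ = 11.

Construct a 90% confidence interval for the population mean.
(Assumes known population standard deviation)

Answer: (157.4920, 160.5080)

Derivation:
Confidence level: 90%, α = 0.1
z_0.05 = 1.645
SE = σ/√n = 11/√144 = 0.9167
Margin of error = 1.645 × 0.9167 = 1.5080
CI: x̄ ± margin = 159 ± 1.5080
CI: (157.4920, 160.5080)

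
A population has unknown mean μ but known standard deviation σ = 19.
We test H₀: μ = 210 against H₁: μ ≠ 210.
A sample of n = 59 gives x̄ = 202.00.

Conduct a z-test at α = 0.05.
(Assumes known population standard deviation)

Standard error: SE = σ/√n = 19/√59 = 2.4736
z-statistic: z = (x̄ - μ₀)/SE = (202.00 - 210)/2.4736 = -3.2342
Critical value: ±1.960
p-value = 0.0012
Decision: reject H₀

Answer: z = -3.2342, reject H₀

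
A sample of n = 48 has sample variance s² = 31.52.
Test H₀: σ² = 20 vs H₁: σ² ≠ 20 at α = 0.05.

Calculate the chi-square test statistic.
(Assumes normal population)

Answer: χ² = 74.0720, reject H₀

Derivation:
df = n - 1 = 47
χ² = (n-1)s²/σ₀² = 47×31.52/20 = 74.0720
Critical values: χ²_{0.975,47} = 29.956, χ²_{0.025,47} = 67.821
Rejection region: χ² < 29.956 or χ² > 67.821
Decision: reject H₀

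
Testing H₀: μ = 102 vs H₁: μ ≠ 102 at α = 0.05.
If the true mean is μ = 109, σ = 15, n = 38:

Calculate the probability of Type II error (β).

SE = σ/√n = 15/√38 = 2.4333
Critical values: μ₀ ± z_0.025×SE = 102 ± 1.960×2.4333
Acceptance region: (97.2307, 106.7693)
Under H₁ (μ = 109): z_high = (106.7693 - 109)/2.4333 = -0.9167, z_low = (97.2307 - 109)/2.4333 = -4.8368
β = P(not reject | H₁) = Φ(-0.9167) - Φ(-4.8368) ≈ 0.1796

Answer: β ≈ 0.1796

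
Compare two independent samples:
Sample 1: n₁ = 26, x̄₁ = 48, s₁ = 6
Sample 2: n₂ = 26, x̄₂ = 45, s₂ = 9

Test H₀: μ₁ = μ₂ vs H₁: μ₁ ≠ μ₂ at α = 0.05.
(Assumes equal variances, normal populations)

Answer: t = 1.4142, fail to reject H₀

Derivation:
Pooled variance: s²_p = [25×6² + 25×9²]/(50) = 58.5000
s_p = 7.6485
SE = s_p×√(1/n₁ + 1/n₂) = 7.6485×√(1/26 + 1/26) = 2.1213
t = (x̄₁ - x̄₂)/SE = (48 - 45)/2.1213 = 1.4142
df = 50, t-critical = ±2.009
Decision: fail to reject H₀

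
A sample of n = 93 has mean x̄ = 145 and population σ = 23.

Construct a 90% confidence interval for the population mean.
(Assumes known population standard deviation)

Answer: (141.0767, 148.9233)

Derivation:
Confidence level: 90%, α = 0.1
z_0.05 = 1.645
SE = σ/√n = 23/√93 = 2.3850
Margin of error = 1.645 × 2.3850 = 3.9233
CI: x̄ ± margin = 145 ± 3.9233
CI: (141.0767, 148.9233)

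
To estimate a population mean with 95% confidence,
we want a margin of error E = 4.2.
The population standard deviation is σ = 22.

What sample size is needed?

z_0.025 = 1.960
n = (z×σ/E)² = (1.960×22/4.2)²
n = 105.4044
Round up: n = 106

Answer: n = 106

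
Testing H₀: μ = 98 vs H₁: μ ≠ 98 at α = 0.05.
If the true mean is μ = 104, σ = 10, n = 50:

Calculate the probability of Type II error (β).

Answer: β ≈ 0.0112

Derivation:
SE = σ/√n = 10/√50 = 1.4142
Critical values: μ₀ ± z_0.025×SE = 98 ± 1.960×1.4142
Acceptance region: (95.2282, 100.7718)
Under H₁ (μ = 104): z_high = (100.7718 - 104)/1.4142 = -2.2827, z_low = (95.2282 - 104)/1.4142 = -6.2027
β = P(not reject | H₁) = Φ(-2.2827) - Φ(-6.2027) ≈ 0.0112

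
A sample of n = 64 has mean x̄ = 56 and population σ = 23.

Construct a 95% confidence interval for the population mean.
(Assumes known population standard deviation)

Answer: (50.3650, 61.6350)

Derivation:
Confidence level: 95%, α = 0.05
z_0.025 = 1.960
SE = σ/√n = 23/√64 = 2.8750
Margin of error = 1.960 × 2.8750 = 5.6350
CI: x̄ ± margin = 56 ± 5.6350
CI: (50.3650, 61.6350)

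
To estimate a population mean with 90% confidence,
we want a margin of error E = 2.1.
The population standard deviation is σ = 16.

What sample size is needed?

z_0.05 = 1.645
n = (z×σ/E)² = (1.645×16/2.1)²
n = 157.0844
Round up: n = 158

Answer: n = 158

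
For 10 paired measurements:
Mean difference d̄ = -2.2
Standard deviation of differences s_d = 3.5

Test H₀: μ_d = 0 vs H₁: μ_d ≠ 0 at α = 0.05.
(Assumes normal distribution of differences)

Answer: t = -1.9877, fail to reject H₀

Derivation:
df = n - 1 = 9
SE = s_d/√n = 3.5/√10 = 1.1068
t = d̄/SE = -2.2/1.1068 = -1.9877
Critical value: t_{0.025,9} = ±2.262
p-value ≈ 0.0781
Decision: fail to reject H₀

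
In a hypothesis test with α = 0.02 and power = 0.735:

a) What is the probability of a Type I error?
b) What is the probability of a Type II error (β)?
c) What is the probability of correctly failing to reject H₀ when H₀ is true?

a) Type I error probability = α = 0.02
b) Power = P(reject H₀ | H₁ true) = 1 - β = 0.735, so Type II error probability = β = 1 - Power = 0.265
c) P(fail to reject H₀ | H₀ true) = 1 - α = 0.98

Answer: a) 0.02, b) 0.265, c) 0.98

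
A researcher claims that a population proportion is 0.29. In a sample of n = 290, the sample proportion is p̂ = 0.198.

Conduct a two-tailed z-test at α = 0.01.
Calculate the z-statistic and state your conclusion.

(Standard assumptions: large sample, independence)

Answer: z = -3.4527, reject H₀

Derivation:
H₀: p = 0.29, H₁: p ≠ 0.29
Standard error: SE = √(p₀(1-p₀)/n) = √(0.29×0.71/290) = 0.026646
z-statistic: z = (p̂ - p₀)/SE = (0.198 - 0.29)/0.026646 = -3.4527
Critical value: z_0.005 = ±2.576
p-value = 0.0006
Decision: reject H₀ at α = 0.01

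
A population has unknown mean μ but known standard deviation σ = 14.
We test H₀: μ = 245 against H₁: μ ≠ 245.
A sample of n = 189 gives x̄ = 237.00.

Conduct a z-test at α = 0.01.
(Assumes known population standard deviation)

Standard error: SE = σ/√n = 14/√189 = 1.0184
z-statistic: z = (x̄ - μ₀)/SE = (237.00 - 245)/1.0184 = -7.8555
Critical value: ±2.576
p-value < 0.0001
Decision: reject H₀

Answer: z = -7.8555, reject H₀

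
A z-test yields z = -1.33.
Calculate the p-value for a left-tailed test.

For z = -1.33:
p = P(Z < -1.33) = Φ(-1.33) = 0.0918

Answer: p-value ≈ 0.0918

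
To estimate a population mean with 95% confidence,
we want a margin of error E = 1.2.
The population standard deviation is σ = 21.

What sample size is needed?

z_0.025 = 1.960
n = (z×σ/E)² = (1.960×21/1.2)²
n = 1176.4900
Round up: n = 1177

Answer: n = 1177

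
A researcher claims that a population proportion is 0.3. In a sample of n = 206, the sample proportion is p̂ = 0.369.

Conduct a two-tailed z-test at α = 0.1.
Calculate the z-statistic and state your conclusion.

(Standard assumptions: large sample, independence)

H₀: p = 0.3, H₁: p ≠ 0.3
Standard error: SE = √(p₀(1-p₀)/n) = √(0.3×0.7/206) = 0.031928
z-statistic: z = (p̂ - p₀)/SE = (0.369 - 0.3)/0.031928 = 2.1611
Critical value: z_0.05 = ±1.645
p-value = 0.0307
Decision: reject H₀ at α = 0.1

Answer: z = 2.1611, reject H₀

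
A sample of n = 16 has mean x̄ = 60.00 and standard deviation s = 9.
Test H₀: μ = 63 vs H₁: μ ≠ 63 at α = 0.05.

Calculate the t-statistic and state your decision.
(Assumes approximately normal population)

Answer: t = -1.3333, fail to reject H₀

Derivation:
df = n - 1 = 15
SE = s/√n = 9/√16 = 2.2500
t = (x̄ - μ₀)/SE = (60.00 - 63)/2.2500 = -1.3333
Critical value: t_{0.025,15} = ±2.131
p-value ≈ 0.2023
Decision: fail to reject H₀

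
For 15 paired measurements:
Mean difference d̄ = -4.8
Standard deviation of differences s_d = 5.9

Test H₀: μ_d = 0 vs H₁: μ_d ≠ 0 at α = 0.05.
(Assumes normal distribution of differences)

Answer: t = -3.1508, reject H₀

Derivation:
df = n - 1 = 14
SE = s_d/√n = 5.9/√15 = 1.5234
t = d̄/SE = -4.8/1.5234 = -3.1508
Critical value: t_{0.025,14} = ±2.145
p-value ≈ 0.0071
Decision: reject H₀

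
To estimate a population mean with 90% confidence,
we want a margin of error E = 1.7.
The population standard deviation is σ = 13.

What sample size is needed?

Answer: n = 159

Derivation:
z_0.05 = 1.645
n = (z×σ/E)² = (1.645×13/1.7)²
n = 158.2416
Round up: n = 159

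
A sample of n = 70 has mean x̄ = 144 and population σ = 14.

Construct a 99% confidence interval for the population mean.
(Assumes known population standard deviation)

Confidence level: 99%, α = 0.01
z_0.005 = 2.576
SE = σ/√n = 14/√70 = 1.6733
Margin of error = 2.576 × 1.6733 = 4.3104
CI: x̄ ± margin = 144 ± 4.3104
CI: (139.6896, 148.3104)

Answer: (139.6896, 148.3104)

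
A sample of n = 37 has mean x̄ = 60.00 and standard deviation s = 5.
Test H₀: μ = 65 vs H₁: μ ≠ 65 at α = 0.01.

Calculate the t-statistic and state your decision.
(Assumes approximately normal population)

Answer: t = -6.0827, reject H₀

Derivation:
df = n - 1 = 36
SE = s/√n = 5/√37 = 0.8220
t = (x̄ - μ₀)/SE = (60.00 - 65)/0.8220 = -6.0827
Critical value: t_{0.005,36} = ±2.719
p-value < 0.0001
Decision: reject H₀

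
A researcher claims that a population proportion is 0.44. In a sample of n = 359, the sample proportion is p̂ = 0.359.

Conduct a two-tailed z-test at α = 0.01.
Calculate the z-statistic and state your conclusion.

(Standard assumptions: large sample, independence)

H₀: p = 0.44, H₁: p ≠ 0.44
Standard error: SE = √(p₀(1-p₀)/n) = √(0.44×0.56/359) = 0.026198
z-statistic: z = (p̂ - p₀)/SE = (0.359 - 0.44)/0.026198 = -3.0918
Critical value: z_0.005 = ±2.576
p-value = 0.0020
Decision: reject H₀ at α = 0.01

Answer: z = -3.0918, reject H₀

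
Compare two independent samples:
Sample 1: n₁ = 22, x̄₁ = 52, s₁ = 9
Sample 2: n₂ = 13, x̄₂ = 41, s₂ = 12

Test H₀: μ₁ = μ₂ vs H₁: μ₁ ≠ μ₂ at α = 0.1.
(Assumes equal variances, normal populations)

Pooled variance: s²_p = [21×9² + 12×12²]/(33) = 103.9091
s_p = 10.1936
SE = s_p×√(1/n₁ + 1/n₂) = 10.1936×√(1/22 + 1/13) = 3.5660
t = (x̄₁ - x̄₂)/SE = (52 - 41)/3.5660 = 3.0847
df = 33, t-critical = ±1.692
Decision: reject H₀

Answer: t = 3.0847, reject H₀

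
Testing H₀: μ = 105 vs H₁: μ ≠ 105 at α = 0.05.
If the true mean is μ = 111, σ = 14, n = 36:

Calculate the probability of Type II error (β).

Answer: β ≈ 0.2704

Derivation:
SE = σ/√n = 14/√36 = 2.3333
Critical values: μ₀ ± z_0.025×SE = 105 ± 1.960×2.3333
Acceptance region: (100.4267, 109.5733)
Under H₁ (μ = 111): z_high = (109.5733 - 111)/2.3333 = -0.6115, z_low = (100.4267 - 111)/2.3333 = -4.5315
β = P(not reject | H₁) = Φ(-0.6115) - Φ(-4.5315) ≈ 0.2704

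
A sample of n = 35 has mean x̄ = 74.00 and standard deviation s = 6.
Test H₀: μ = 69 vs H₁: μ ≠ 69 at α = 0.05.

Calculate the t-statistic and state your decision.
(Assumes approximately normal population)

Answer: t = 4.9300, reject H₀

Derivation:
df = n - 1 = 34
SE = s/√n = 6/√35 = 1.0142
t = (x̄ - μ₀)/SE = (74.00 - 69)/1.0142 = 4.9300
Critical value: t_{0.025,34} = ±2.032
p-value < 0.0001
Decision: reject H₀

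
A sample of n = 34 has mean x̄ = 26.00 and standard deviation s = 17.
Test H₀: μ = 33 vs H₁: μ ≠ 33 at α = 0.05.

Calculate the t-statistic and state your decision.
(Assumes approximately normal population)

Answer: t = -2.4010, reject H₀

Derivation:
df = n - 1 = 33
SE = s/√n = 17/√34 = 2.9155
t = (x̄ - μ₀)/SE = (26.00 - 33)/2.9155 = -2.4010
Critical value: t_{0.025,33} = ±2.035
p-value ≈ 0.0221
Decision: reject H₀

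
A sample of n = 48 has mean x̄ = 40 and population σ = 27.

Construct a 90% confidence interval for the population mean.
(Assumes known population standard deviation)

Answer: (33.5893, 46.4107)

Derivation:
Confidence level: 90%, α = 0.1
z_0.05 = 1.645
SE = σ/√n = 27/√48 = 3.8971
Margin of error = 1.645 × 3.8971 = 6.4107
CI: x̄ ± margin = 40 ± 6.4107
CI: (33.5893, 46.4107)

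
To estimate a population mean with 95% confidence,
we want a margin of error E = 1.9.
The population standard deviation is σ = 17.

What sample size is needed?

Answer: n = 308

Derivation:
z_0.025 = 1.960
n = (z×σ/E)² = (1.960×17/1.9)²
n = 307.5408
Round up: n = 308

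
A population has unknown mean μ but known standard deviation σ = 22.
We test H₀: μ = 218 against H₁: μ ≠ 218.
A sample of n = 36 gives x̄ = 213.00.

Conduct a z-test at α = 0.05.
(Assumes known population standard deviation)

Standard error: SE = σ/√n = 22/√36 = 3.6667
z-statistic: z = (x̄ - μ₀)/SE = (213.00 - 218)/3.6667 = -1.3636
Critical value: ±1.960
p-value = 0.1727
Decision: fail to reject H₀

Answer: z = -1.3636, fail to reject H₀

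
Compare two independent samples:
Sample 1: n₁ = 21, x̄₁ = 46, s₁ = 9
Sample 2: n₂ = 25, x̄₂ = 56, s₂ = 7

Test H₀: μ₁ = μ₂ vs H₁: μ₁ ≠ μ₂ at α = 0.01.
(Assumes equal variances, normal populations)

Answer: t = -4.2380, reject H₀

Derivation:
Pooled variance: s²_p = [20×9² + 24×7²]/(44) = 63.5455
s_p = 7.9715
SE = s_p×√(1/n₁ + 1/n₂) = 7.9715×√(1/21 + 1/25) = 2.3596
t = (x̄₁ - x̄₂)/SE = (46 - 56)/2.3596 = -4.2380
df = 44, t-critical = ±2.692
Decision: reject H₀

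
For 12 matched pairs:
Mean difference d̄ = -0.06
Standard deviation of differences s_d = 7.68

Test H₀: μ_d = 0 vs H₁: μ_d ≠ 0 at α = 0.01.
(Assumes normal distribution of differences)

Answer: t = -0.0271, fail to reject H₀

Derivation:
df = n - 1 = 11
SE = s_d/√n = 7.68/√12 = 2.2170
t = d̄/SE = -0.06/2.2170 = -0.0271
Critical value: t_{0.005,11} = ±3.106
p-value ≈ 0.9789
Decision: fail to reject H₀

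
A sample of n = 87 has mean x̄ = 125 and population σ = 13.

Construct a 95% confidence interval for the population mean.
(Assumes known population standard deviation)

Confidence level: 95%, α = 0.05
z_0.025 = 1.960
SE = σ/√n = 13/√87 = 1.3937
Margin of error = 1.960 × 1.3937 = 2.7317
CI: x̄ ± margin = 125 ± 2.7317
CI: (122.2683, 127.7317)

Answer: (122.2683, 127.7317)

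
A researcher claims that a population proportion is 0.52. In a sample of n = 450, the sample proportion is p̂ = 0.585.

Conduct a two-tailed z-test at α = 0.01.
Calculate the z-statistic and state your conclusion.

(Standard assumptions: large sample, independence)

Answer: z = 2.7600, reject H₀

Derivation:
H₀: p = 0.52, H₁: p ≠ 0.52
Standard error: SE = √(p₀(1-p₀)/n) = √(0.52×0.48/450) = 0.023551
z-statistic: z = (p̂ - p₀)/SE = (0.585 - 0.52)/0.023551 = 2.7600
Critical value: z_0.005 = ±2.576
p-value = 0.0058
Decision: reject H₀ at α = 0.01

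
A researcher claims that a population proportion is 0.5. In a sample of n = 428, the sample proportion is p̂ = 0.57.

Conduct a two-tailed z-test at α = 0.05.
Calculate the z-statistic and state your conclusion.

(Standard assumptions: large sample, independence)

H₀: p = 0.5, H₁: p ≠ 0.5
Standard error: SE = √(p₀(1-p₀)/n) = √(0.5×0.5/428) = 0.024168
z-statistic: z = (p̂ - p₀)/SE = (0.57 - 0.5)/0.024168 = 2.8964
Critical value: z_0.025 = ±1.960
p-value = 0.0038
Decision: reject H₀ at α = 0.05

Answer: z = 2.8964, reject H₀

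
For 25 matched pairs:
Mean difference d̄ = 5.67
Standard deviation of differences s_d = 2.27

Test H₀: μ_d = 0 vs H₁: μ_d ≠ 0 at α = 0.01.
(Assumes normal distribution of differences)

Answer: t = 12.4890, reject H₀

Derivation:
df = n - 1 = 24
SE = s_d/√n = 2.27/√25 = 0.4540
t = d̄/SE = 5.67/0.4540 = 12.4890
Critical value: t_{0.005,24} = ±2.797
p-value < 0.0001
Decision: reject H₀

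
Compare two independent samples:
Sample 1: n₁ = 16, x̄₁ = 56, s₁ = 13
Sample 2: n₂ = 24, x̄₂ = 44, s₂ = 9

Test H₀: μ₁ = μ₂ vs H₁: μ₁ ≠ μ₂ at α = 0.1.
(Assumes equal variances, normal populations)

Pooled variance: s²_p = [15×13² + 23×9²]/(38) = 115.7368
s_p = 10.7581
SE = s_p×√(1/n₁ + 1/n₂) = 10.7581×√(1/16 + 1/24) = 3.4722
t = (x̄₁ - x̄₂)/SE = (56 - 44)/3.4722 = 3.4560
df = 38, t-critical = ±1.686
Decision: reject H₀

Answer: t = 3.4560, reject H₀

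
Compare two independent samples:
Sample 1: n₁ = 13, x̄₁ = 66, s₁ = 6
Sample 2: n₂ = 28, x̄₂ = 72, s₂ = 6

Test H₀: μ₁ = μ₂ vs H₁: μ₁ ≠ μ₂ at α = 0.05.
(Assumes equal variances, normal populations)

Answer: t = -2.9796, reject H₀

Derivation:
Pooled variance: s²_p = [12×6² + 27×6²]/(39) = 36.0000
s_p = 6.0000
SE = s_p×√(1/n₁ + 1/n₂) = 6.0000×√(1/13 + 1/28) = 2.0137
t = (x̄₁ - x̄₂)/SE = (66 - 72)/2.0137 = -2.9796
df = 39, t-critical = ±2.023
Decision: reject H₀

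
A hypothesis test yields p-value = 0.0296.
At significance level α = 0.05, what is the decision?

Answer: reject H₀

Derivation:
Compare p-value to α:
0.0296 < 0.05
Decision: reject H₀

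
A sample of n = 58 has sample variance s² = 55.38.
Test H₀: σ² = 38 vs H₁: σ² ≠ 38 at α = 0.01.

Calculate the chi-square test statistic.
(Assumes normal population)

Answer: χ² = 83.0700, fail to reject H₀

Derivation:
df = n - 1 = 57
χ² = (n-1)s²/σ₀² = 57×55.38/38 = 83.0700
Critical values: χ²_{0.995,57} = 33.248, χ²_{0.005,57} = 88.236
Rejection region: χ² < 33.248 or χ² > 88.236
Decision: fail to reject H₀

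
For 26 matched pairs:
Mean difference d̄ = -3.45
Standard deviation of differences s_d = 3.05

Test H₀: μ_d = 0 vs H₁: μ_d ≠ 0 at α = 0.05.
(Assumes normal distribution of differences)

Answer: t = -5.7673, reject H₀

Derivation:
df = n - 1 = 25
SE = s_d/√n = 3.05/√26 = 0.5982
t = d̄/SE = -3.45/0.5982 = -5.7673
Critical value: t_{0.025,25} = ±2.060
p-value < 0.0001
Decision: reject H₀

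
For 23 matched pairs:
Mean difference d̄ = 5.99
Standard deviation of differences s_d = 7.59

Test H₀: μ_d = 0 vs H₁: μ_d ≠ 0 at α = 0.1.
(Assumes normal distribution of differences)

df = n - 1 = 22
SE = s_d/√n = 7.59/√23 = 1.5826
t = d̄/SE = 5.99/1.5826 = 3.7849
Critical value: t_{0.05,22} = ±1.717
p-value ≈ 0.0010
Decision: reject H₀

Answer: t = 3.7849, reject H₀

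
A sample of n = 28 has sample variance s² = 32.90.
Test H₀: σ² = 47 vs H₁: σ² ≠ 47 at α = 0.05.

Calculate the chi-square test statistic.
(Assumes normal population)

df = n - 1 = 27
χ² = (n-1)s²/σ₀² = 27×32.90/47 = 18.9000
Critical values: χ²_{0.975,27} = 14.573, χ²_{0.025,27} = 43.195
Rejection region: χ² < 14.573 or χ² > 43.195
Decision: fail to reject H₀

Answer: χ² = 18.9000, fail to reject H₀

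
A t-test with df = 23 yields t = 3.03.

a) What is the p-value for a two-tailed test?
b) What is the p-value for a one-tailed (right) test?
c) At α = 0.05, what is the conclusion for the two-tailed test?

Answer: a) 0.0060, b) 0.0030, c) reject H₀

Derivation:
Using t-distribution with df = 23:
a) Two-tailed: p = 2×P(T > 3.03) = 0.0060
b) One-tailed: p = P(T > 3.03) = 0.0030
c) 0.0060 < 0.05, reject H₀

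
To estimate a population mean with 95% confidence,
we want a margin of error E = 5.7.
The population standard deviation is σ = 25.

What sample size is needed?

Answer: n = 74

Derivation:
z_0.025 = 1.960
n = (z×σ/E)² = (1.960×25/5.7)²
n = 73.8997
Round up: n = 74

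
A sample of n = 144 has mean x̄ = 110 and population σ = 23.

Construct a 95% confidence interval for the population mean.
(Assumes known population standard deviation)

Answer: (106.2433, 113.7567)

Derivation:
Confidence level: 95%, α = 0.05
z_0.025 = 1.960
SE = σ/√n = 23/√144 = 1.9167
Margin of error = 1.960 × 1.9167 = 3.7567
CI: x̄ ± margin = 110 ± 3.7567
CI: (106.2433, 113.7567)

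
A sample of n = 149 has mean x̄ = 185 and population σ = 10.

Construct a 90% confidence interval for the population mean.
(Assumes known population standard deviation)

Answer: (183.6524, 186.3476)

Derivation:
Confidence level: 90%, α = 0.1
z_0.05 = 1.645
SE = σ/√n = 10/√149 = 0.8192
Margin of error = 1.645 × 0.8192 = 1.3476
CI: x̄ ± margin = 185 ± 1.3476
CI: (183.6524, 186.3476)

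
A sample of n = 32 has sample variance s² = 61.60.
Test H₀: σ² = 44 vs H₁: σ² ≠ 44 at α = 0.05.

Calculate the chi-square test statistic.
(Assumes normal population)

df = n - 1 = 31
χ² = (n-1)s²/σ₀² = 31×61.60/44 = 43.4000
Critical values: χ²_{0.975,31} = 17.539, χ²_{0.025,31} = 48.232
Rejection region: χ² < 17.539 or χ² > 48.232
Decision: fail to reject H₀

Answer: χ² = 43.4000, fail to reject H₀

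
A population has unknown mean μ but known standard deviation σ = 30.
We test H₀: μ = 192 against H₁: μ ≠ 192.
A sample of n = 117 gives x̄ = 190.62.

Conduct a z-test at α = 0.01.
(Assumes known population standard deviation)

Standard error: SE = σ/√n = 30/√117 = 2.7735
z-statistic: z = (x̄ - μ₀)/SE = (190.62 - 192)/2.7735 = -0.4976
Critical value: ±2.576
p-value = 0.6188
Decision: fail to reject H₀

Answer: z = -0.4976, fail to reject H₀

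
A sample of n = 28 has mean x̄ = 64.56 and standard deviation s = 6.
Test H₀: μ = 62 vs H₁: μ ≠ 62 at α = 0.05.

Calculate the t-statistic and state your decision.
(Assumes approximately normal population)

df = n - 1 = 27
SE = s/√n = 6/√28 = 1.1339
t = (x̄ - μ₀)/SE = (64.56 - 62)/1.1339 = 2.2577
Critical value: t_{0.025,27} = ±2.052
p-value ≈ 0.0323
Decision: reject H₀

Answer: t = 2.2577, reject H₀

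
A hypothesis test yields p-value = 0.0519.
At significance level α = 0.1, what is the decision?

Answer: reject H₀

Derivation:
Compare p-value to α:
0.0519 < 0.1
Decision: reject H₀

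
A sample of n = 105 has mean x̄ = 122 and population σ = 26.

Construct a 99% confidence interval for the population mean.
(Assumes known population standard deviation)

Answer: (115.4639, 128.5361)

Derivation:
Confidence level: 99%, α = 0.01
z_0.005 = 2.576
SE = σ/√n = 26/√105 = 2.5373
Margin of error = 2.576 × 2.5373 = 6.5361
CI: x̄ ± margin = 122 ± 6.5361
CI: (115.4639, 128.5361)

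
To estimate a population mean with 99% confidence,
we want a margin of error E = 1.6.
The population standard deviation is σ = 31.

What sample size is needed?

z_0.005 = 2.576
n = (z×σ/E)² = (2.576×31/1.6)²
n = 2491.0081
Round up: n = 2492

Answer: n = 2492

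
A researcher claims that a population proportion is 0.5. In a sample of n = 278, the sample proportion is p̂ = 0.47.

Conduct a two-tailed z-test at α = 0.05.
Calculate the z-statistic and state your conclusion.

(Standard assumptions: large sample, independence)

Answer: z = -1.0004, fail to reject H₀

Derivation:
H₀: p = 0.5, H₁: p ≠ 0.5
Standard error: SE = √(p₀(1-p₀)/n) = √(0.5×0.5/278) = 0.029988
z-statistic: z = (p̂ - p₀)/SE = (0.47 - 0.5)/0.029988 = -1.0004
Critical value: z_0.025 = ±1.960
p-value = 0.3171
Decision: fail to reject H₀ at α = 0.05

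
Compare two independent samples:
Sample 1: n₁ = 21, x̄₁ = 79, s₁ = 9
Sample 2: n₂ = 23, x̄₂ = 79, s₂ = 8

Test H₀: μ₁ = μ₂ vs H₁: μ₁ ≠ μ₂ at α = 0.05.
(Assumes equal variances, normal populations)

Pooled variance: s²_p = [20×9² + 22×8²]/(42) = 72.0952
s_p = 8.4909
SE = s_p×√(1/n₁ + 1/n₂) = 8.4909×√(1/21 + 1/23) = 2.5628
t = (x̄₁ - x̄₂)/SE = (79 - 79)/2.5628 = 0.0000
df = 42, t-critical = ±2.018
Decision: fail to reject H₀

Answer: t = 0.0000, fail to reject H₀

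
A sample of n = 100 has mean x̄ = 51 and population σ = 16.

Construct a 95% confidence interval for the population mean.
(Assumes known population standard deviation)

Confidence level: 95%, α = 0.05
z_0.025 = 1.960
SE = σ/√n = 16/√100 = 1.6000
Margin of error = 1.960 × 1.6000 = 3.1360
CI: x̄ ± margin = 51 ± 3.1360
CI: (47.8640, 54.1360)

Answer: (47.8640, 54.1360)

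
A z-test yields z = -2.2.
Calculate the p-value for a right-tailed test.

Answer: p-value ≈ 0.9861

Derivation:
For z = -2.2:
p = P(Z > -2.2) = 1 - Φ(-2.2) = 0.9861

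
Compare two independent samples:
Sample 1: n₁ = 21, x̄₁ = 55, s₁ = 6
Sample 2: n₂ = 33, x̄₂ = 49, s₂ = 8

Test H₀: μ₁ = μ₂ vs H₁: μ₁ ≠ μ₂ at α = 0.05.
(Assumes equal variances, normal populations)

Pooled variance: s²_p = [20×6² + 32×8²]/(52) = 53.2308
s_p = 7.2959
SE = s_p×√(1/n₁ + 1/n₂) = 7.2959×√(1/21 + 1/33) = 2.0366
t = (x̄₁ - x̄₂)/SE = (55 - 49)/2.0366 = 2.9461
df = 52, t-critical = ±2.007
Decision: reject H₀

Answer: t = 2.9461, reject H₀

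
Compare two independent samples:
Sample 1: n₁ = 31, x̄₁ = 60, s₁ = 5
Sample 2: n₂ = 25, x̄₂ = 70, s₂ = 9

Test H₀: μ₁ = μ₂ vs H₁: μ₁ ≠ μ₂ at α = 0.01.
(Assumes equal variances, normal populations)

Pooled variance: s²_p = [30×5² + 24×9²]/(54) = 49.8889
s_p = 7.0632
SE = s_p×√(1/n₁ + 1/n₂) = 7.0632×√(1/31 + 1/25) = 1.8986
t = (x̄₁ - x̄₂)/SE = (60 - 70)/1.8986 = -5.2670
df = 54, t-critical = ±2.670
Decision: reject H₀

Answer: t = -5.2670, reject H₀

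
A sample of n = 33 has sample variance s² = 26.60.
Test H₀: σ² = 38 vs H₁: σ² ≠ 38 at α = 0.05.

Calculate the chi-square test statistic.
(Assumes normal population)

Answer: χ² = 22.4000, fail to reject H₀

Derivation:
df = n - 1 = 32
χ² = (n-1)s²/σ₀² = 32×26.60/38 = 22.4000
Critical values: χ²_{0.975,32} = 18.291, χ²_{0.025,32} = 49.480
Rejection region: χ² < 18.291 or χ² > 49.480
Decision: fail to reject H₀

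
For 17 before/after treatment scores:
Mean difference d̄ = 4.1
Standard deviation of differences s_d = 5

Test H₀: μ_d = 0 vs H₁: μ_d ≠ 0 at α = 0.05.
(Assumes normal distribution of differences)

Answer: t = 3.3809, reject H₀

Derivation:
df = n - 1 = 16
SE = s_d/√n = 5/√17 = 1.2127
t = d̄/SE = 4.1/1.2127 = 3.3809
Critical value: t_{0.025,16} = ±2.120
p-value ≈ 0.0038
Decision: reject H₀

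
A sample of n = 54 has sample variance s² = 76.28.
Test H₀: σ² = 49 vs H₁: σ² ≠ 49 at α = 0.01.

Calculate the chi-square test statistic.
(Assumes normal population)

Answer: χ² = 82.5069, fail to reject H₀

Derivation:
df = n - 1 = 53
χ² = (n-1)s²/σ₀² = 53×76.28/49 = 82.5069
Critical values: χ²_{0.995,53} = 30.230, χ²_{0.005,53} = 83.253
Rejection region: χ² < 30.230 or χ² > 83.253
Decision: fail to reject H₀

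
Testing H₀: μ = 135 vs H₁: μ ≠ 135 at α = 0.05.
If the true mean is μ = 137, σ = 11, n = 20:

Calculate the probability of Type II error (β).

SE = σ/√n = 11/√20 = 2.4597
Critical values: μ₀ ± z_0.025×SE = 135 ± 1.960×2.4597
Acceptance region: (130.1790, 139.8210)
Under H₁ (μ = 137): z_high = (139.8210 - 137)/2.4597 = 1.1469, z_low = (130.1790 - 137)/2.4597 = -2.7731
β = P(not reject | H₁) = Φ(1.1469) - Φ(-2.7731) ≈ 0.8715

Answer: β ≈ 0.8715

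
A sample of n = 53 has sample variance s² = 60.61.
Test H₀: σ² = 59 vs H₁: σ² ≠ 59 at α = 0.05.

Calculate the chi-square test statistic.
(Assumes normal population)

df = n - 1 = 52
χ² = (n-1)s²/σ₀² = 52×60.61/59 = 53.4190
Critical values: χ²_{0.975,52} = 33.968, χ²_{0.025,52} = 73.810
Rejection region: χ² < 33.968 or χ² > 73.810
Decision: fail to reject H₀

Answer: χ² = 53.4190, fail to reject H₀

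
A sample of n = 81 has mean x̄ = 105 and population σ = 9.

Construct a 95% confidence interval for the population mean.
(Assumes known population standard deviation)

Answer: (103.0400, 106.9600)

Derivation:
Confidence level: 95%, α = 0.05
z_0.025 = 1.960
SE = σ/√n = 9/√81 = 1.0000
Margin of error = 1.960 × 1.0000 = 1.9600
CI: x̄ ± margin = 105 ± 1.9600
CI: (103.0400, 106.9600)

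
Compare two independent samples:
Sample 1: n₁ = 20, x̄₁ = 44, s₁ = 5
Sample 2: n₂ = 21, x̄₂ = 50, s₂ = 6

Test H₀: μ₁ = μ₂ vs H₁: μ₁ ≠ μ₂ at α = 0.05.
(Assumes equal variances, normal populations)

Answer: t = -3.4692, reject H₀

Derivation:
Pooled variance: s²_p = [19×5² + 20×6²]/(39) = 30.6410
s_p = 5.5354
SE = s_p×√(1/n₁ + 1/n₂) = 5.5354×√(1/20 + 1/21) = 1.7295
t = (x̄₁ - x̄₂)/SE = (44 - 50)/1.7295 = -3.4692
df = 39, t-critical = ±2.023
Decision: reject H₀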